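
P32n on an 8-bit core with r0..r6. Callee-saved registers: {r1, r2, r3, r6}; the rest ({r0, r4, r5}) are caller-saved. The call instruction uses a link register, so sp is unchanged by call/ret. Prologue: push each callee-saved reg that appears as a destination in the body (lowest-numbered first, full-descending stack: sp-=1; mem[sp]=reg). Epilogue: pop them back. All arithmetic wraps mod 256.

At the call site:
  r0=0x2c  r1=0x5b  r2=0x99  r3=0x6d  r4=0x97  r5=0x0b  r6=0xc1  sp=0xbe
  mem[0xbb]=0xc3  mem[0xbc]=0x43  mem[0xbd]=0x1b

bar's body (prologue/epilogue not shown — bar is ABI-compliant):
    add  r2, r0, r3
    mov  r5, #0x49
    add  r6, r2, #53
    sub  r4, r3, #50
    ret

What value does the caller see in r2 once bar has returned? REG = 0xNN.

prologue: push r2 -> mem[0xbd]=0x99, sp=0xbd
prologue: push r6 -> mem[0xbc]=0xc1, sp=0xbc
body[0] add  r2, r0, r3 -> r2=0x99
body[1] mov  r5, #0x49 -> r5=0x49
body[2] add  r6, r2, #53 -> r6=0xce
body[3] sub  r4, r3, #50 -> r4=0x3b
epilogue: pop r6=0xc1, sp=0xbd
epilogue: pop r2=0x99, sp=0xbe
r2 is callee-saved -> restored

REG = 0x99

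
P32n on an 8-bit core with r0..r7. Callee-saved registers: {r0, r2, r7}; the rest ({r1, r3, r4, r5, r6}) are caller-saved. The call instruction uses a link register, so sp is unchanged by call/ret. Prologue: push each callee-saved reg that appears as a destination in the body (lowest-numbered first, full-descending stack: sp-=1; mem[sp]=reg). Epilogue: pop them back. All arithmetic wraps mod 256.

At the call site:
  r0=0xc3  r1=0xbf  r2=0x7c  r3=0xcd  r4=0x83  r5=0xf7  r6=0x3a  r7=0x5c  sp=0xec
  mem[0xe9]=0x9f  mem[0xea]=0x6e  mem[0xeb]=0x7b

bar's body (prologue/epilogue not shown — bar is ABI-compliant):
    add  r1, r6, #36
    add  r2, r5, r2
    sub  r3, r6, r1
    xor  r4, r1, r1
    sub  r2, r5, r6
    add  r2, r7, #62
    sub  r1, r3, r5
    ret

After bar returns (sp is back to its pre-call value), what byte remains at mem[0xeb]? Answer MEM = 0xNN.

prologue: push r2 -> mem[0xeb]=0x7c, sp=0xeb
body[0] add  r1, r6, #36 -> r1=0x5e
body[1] add  r2, r5, r2 -> r2=0x73
body[2] sub  r3, r6, r1 -> r3=0xdc
body[3] xor  r4, r1, r1 -> r4=0x00
body[4] sub  r2, r5, r6 -> r2=0xbd
body[5] add  r2, r7, #62 -> r2=0x9a
body[6] sub  r1, r3, r5 -> r1=0xe5
epilogue: pop r2=0x7c, sp=0xec
prologue pushed ['r2'] at ['0xeb']

MEM = 0x7c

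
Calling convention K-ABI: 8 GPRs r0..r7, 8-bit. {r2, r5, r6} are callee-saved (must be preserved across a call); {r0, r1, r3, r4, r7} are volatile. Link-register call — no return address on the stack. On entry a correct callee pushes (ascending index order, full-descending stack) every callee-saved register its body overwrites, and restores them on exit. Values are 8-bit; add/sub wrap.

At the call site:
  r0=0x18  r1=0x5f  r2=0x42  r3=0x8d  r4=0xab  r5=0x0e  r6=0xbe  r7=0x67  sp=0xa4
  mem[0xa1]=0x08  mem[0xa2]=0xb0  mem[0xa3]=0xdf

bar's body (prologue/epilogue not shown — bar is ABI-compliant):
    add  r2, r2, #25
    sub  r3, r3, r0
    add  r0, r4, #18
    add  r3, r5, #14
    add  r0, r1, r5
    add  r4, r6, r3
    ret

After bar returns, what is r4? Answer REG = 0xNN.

prologue: push r2 → mem[0xa3]=0x42, sp=0xa3
body[0] add  r2, r2, #25 → r2=0x5b
body[1] sub  r3, r3, r0 → r3=0x75
body[2] add  r0, r4, #18 → r0=0xbd
body[3] add  r3, r5, #14 → r3=0x1c
body[4] add  r0, r1, r5 → r0=0x6d
body[5] add  r4, r6, r3 → r4=0xda
epilogue: pop r2=0x42, sp=0xa4
r4 is caller-saved → body value

REG = 0xda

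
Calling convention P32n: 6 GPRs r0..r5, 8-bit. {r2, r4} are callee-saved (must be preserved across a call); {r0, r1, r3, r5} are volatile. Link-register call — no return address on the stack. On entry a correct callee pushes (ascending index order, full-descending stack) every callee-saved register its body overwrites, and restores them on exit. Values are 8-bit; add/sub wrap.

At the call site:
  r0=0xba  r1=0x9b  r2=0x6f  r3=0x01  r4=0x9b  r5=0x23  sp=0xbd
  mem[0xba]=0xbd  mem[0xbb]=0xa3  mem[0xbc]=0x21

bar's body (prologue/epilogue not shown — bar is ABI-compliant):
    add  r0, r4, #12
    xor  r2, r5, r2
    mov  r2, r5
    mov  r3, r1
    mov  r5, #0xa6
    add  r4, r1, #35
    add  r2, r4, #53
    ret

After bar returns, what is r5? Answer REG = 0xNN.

prologue: push r2 → mem[0xbc]=0x6f, sp=0xbc
prologue: push r4 → mem[0xbb]=0x9b, sp=0xbb
body[0] add  r0, r4, #12 → r0=0xa7
body[1] xor  r2, r5, r2 → r2=0x4c
body[2] mov  r2, r5 → r2=0x23
body[3] mov  r3, r1 → r3=0x9b
body[4] mov  r5, #0xa6 → r5=0xa6
body[5] add  r4, r1, #35 → r4=0xbe
body[6] add  r2, r4, #53 → r2=0xf3
epilogue: pop r4=0x9b, sp=0xbc
epilogue: pop r2=0x6f, sp=0xbd
r5 is caller-saved → body value

REG = 0xa6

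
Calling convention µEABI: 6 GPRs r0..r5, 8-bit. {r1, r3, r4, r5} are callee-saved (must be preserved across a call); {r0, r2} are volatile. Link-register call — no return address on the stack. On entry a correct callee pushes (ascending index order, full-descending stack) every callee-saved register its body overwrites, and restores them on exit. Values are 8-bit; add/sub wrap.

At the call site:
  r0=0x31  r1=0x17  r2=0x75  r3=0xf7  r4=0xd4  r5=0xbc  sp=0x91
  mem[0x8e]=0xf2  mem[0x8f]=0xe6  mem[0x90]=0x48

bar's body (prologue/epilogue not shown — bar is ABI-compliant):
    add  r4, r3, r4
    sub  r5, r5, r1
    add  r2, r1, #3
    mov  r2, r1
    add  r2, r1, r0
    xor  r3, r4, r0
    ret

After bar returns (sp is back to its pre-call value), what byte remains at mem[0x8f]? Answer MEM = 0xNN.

MEM = 0xd4

prologue: push r3 -> mem[0x90]=0xf7, sp=0x90
prologue: push r4 -> mem[0x8f]=0xd4, sp=0x8f
prologue: push r5 -> mem[0x8e]=0xbc, sp=0x8e
body[0] add  r4, r3, r4 -> r4=0xcb
body[1] sub  r5, r5, r1 -> r5=0xa5
body[2] add  r2, r1, #3 -> r2=0x1a
body[3] mov  r2, r1 -> r2=0x17
body[4] add  r2, r1, r0 -> r2=0x48
body[5] xor  r3, r4, r0 -> r3=0xfa
epilogue: pop r5=0xbc, sp=0x8f
epilogue: pop r4=0xd4, sp=0x90
epilogue: pop r3=0xf7, sp=0x91
prologue pushed ['r3', 'r4', 'r5'] at ['0x90', '0x8f', '0x8e']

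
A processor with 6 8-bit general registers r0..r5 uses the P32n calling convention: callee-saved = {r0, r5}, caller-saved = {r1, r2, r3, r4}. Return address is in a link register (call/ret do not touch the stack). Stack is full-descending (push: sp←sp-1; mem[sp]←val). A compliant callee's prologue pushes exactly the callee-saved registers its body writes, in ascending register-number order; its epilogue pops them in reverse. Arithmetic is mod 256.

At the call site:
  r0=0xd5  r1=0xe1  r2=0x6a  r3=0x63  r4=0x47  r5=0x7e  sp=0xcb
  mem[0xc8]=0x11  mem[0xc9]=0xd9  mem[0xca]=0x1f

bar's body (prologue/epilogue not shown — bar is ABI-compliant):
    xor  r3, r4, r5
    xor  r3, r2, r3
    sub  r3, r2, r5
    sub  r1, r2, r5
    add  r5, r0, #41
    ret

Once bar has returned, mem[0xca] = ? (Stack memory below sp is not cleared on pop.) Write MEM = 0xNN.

prologue: push r5 -> mem[0xca]=0x7e, sp=0xca
body[0] xor  r3, r4, r5 -> r3=0x39
body[1] xor  r3, r2, r3 -> r3=0x53
body[2] sub  r3, r2, r5 -> r3=0xec
body[3] sub  r1, r2, r5 -> r1=0xec
body[4] add  r5, r0, #41 -> r5=0xfe
epilogue: pop r5=0x7e, sp=0xcb
prologue pushed ['r5'] at ['0xca']

MEM = 0x7e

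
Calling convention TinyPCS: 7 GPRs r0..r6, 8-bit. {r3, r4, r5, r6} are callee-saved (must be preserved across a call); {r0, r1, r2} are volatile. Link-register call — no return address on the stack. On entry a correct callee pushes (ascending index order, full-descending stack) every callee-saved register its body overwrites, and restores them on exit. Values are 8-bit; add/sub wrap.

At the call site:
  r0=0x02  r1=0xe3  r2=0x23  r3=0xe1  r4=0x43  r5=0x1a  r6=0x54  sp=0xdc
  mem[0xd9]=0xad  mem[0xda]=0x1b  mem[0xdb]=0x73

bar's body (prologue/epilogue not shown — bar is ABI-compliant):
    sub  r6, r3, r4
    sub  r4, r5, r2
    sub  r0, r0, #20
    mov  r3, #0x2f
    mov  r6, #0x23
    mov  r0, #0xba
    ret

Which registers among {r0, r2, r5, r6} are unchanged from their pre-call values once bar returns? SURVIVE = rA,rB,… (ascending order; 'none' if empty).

SURVIVE = r2,r5,r6

prologue: push r3 → mem[0xdb]=0xe1, sp=0xdb
prologue: push r4 → mem[0xda]=0x43, sp=0xda
prologue: push r6 → mem[0xd9]=0x54, sp=0xd9
body[0] sub  r6, r3, r4 → r6=0x9e
body[1] sub  r4, r5, r2 → r4=0xf7
body[2] sub  r0, r0, #20 → r0=0xee
body[3] mov  r3, #0x2f → r3=0x2f
body[4] mov  r6, #0x23 → r6=0x23
body[5] mov  r0, #0xba → r0=0xba
epilogue: pop r6=0x54, sp=0xda
epilogue: pop r4=0x43, sp=0xdb
epilogue: pop r3=0xe1, sp=0xdc
r0: caller-saved, written=True
r2: caller-saved, written=False
r5: callee-saved, written=False
r6: callee-saved, written=True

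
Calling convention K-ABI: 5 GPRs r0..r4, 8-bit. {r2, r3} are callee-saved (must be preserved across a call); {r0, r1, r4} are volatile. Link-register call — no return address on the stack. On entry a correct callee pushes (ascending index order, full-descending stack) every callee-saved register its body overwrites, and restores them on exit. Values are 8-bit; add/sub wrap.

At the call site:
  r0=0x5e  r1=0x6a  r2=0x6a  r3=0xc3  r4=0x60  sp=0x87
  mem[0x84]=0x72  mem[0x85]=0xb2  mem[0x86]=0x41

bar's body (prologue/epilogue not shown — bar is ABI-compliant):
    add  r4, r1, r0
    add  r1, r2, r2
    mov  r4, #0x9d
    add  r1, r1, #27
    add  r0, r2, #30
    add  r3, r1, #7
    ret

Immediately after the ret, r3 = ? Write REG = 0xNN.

REG = 0xc3

prologue: push r3 → mem[0x86]=0xc3, sp=0x86
body[0] add  r4, r1, r0 → r4=0xc8
body[1] add  r1, r2, r2 → r1=0xd4
body[2] mov  r4, #0x9d → r4=0x9d
body[3] add  r1, r1, #27 → r1=0xef
body[4] add  r0, r2, #30 → r0=0x88
body[5] add  r3, r1, #7 → r3=0xf6
epilogue: pop r3=0xc3, sp=0x87
r3 is callee-saved → restored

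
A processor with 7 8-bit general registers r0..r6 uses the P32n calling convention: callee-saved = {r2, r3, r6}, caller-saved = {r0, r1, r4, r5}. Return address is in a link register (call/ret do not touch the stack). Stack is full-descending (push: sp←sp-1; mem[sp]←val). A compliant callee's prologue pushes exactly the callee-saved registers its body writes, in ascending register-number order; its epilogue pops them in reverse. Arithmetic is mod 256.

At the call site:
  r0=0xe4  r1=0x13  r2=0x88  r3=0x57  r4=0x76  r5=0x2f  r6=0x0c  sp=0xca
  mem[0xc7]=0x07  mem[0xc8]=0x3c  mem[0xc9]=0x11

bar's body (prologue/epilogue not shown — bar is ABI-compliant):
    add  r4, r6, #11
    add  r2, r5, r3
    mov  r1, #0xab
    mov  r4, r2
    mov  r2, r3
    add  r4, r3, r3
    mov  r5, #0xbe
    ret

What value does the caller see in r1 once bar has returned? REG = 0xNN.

REG = 0xab

prologue: push r2 → mem[0xc9]=0x88, sp=0xc9
body[0] add  r4, r6, #11 → r4=0x17
body[1] add  r2, r5, r3 → r2=0x86
body[2] mov  r1, #0xab → r1=0xab
body[3] mov  r4, r2 → r4=0x86
body[4] mov  r2, r3 → r2=0x57
body[5] add  r4, r3, r3 → r4=0xae
body[6] mov  r5, #0xbe → r5=0xbe
epilogue: pop r2=0x88, sp=0xca
r1 is caller-saved → body value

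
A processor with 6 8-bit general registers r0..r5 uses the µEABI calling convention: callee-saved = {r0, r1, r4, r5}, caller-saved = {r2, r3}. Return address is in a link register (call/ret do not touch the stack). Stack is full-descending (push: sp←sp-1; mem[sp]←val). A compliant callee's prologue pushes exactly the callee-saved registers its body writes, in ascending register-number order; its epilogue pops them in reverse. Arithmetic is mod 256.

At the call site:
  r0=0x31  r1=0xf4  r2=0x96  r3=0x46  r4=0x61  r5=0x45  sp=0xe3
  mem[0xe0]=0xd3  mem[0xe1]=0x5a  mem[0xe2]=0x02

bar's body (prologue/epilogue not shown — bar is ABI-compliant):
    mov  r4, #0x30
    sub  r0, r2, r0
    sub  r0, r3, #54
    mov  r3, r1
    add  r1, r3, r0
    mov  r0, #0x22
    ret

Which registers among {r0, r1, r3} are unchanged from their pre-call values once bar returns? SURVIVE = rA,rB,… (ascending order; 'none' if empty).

prologue: push r0 → mem[0xe2]=0x31, sp=0xe2
prologue: push r1 → mem[0xe1]=0xf4, sp=0xe1
prologue: push r4 → mem[0xe0]=0x61, sp=0xe0
body[0] mov  r4, #0x30 → r4=0x30
body[1] sub  r0, r2, r0 → r0=0x65
body[2] sub  r0, r3, #54 → r0=0x10
body[3] mov  r3, r1 → r3=0xf4
body[4] add  r1, r3, r0 → r1=0x04
body[5] mov  r0, #0x22 → r0=0x22
epilogue: pop r4=0x61, sp=0xe1
epilogue: pop r1=0xf4, sp=0xe2
epilogue: pop r0=0x31, sp=0xe3
r0: callee-saved, written=True
r1: callee-saved, written=True
r3: caller-saved, written=True

SURVIVE = r0,r1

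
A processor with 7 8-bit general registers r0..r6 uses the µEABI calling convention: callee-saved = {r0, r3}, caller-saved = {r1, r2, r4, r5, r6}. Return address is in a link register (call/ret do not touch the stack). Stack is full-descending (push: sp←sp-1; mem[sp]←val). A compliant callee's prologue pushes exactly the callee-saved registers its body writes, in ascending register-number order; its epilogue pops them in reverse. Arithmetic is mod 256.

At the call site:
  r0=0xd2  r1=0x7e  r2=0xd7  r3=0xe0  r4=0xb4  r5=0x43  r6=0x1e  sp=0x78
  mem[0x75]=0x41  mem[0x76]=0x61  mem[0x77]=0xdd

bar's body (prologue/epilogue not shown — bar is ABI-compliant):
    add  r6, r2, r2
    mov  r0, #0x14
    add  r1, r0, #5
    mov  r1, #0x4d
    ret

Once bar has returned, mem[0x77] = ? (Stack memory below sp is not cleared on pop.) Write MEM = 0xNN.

prologue: push r0 → mem[0x77]=0xd2, sp=0x77
body[0] add  r6, r2, r2 → r6=0xae
body[1] mov  r0, #0x14 → r0=0x14
body[2] add  r1, r0, #5 → r1=0x19
body[3] mov  r1, #0x4d → r1=0x4d
epilogue: pop r0=0xd2, sp=0x78
prologue pushed ['r0'] at ['0x77']

MEM = 0xd2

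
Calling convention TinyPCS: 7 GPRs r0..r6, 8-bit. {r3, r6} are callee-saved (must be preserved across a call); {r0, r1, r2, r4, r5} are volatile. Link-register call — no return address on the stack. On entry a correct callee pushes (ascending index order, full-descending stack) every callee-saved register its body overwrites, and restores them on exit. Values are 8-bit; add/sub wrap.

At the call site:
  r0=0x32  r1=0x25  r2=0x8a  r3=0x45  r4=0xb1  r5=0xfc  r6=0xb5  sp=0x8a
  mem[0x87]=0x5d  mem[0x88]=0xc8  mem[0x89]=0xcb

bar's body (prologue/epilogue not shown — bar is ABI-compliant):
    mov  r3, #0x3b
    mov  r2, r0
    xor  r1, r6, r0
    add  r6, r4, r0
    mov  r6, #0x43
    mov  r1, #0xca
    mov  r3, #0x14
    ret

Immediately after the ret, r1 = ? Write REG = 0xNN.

REG = 0xca

prologue: push r3 → mem[0x89]=0x45, sp=0x89
prologue: push r6 → mem[0x88]=0xb5, sp=0x88
body[0] mov  r3, #0x3b → r3=0x3b
body[1] mov  r2, r0 → r2=0x32
body[2] xor  r1, r6, r0 → r1=0x87
body[3] add  r6, r4, r0 → r6=0xe3
body[4] mov  r6, #0x43 → r6=0x43
body[5] mov  r1, #0xca → r1=0xca
body[6] mov  r3, #0x14 → r3=0x14
epilogue: pop r6=0xb5, sp=0x89
epilogue: pop r3=0x45, sp=0x8a
r1 is caller-saved → body value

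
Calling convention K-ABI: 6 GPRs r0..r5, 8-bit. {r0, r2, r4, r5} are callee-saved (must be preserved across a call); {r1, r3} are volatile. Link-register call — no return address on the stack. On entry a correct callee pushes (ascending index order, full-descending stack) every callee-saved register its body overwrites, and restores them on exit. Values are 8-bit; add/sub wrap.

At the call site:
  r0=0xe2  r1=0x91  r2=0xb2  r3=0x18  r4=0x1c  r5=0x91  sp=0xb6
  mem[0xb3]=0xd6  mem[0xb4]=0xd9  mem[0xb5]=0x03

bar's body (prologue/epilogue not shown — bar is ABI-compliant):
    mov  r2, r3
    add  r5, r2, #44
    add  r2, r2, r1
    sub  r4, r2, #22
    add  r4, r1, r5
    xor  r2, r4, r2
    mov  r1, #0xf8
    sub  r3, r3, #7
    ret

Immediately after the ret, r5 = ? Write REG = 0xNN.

prologue: push r2 → mem[0xb5]=0xb2, sp=0xb5
prologue: push r4 → mem[0xb4]=0x1c, sp=0xb4
prologue: push r5 → mem[0xb3]=0x91, sp=0xb3
body[0] mov  r2, r3 → r2=0x18
body[1] add  r5, r2, #44 → r5=0x44
body[2] add  r2, r2, r1 → r2=0xa9
body[3] sub  r4, r2, #22 → r4=0x93
body[4] add  r4, r1, r5 → r4=0xd5
body[5] xor  r2, r4, r2 → r2=0x7c
body[6] mov  r1, #0xf8 → r1=0xf8
body[7] sub  r3, r3, #7 → r3=0x11
epilogue: pop r5=0x91, sp=0xb4
epilogue: pop r4=0x1c, sp=0xb5
epilogue: pop r2=0xb2, sp=0xb6
r5 is callee-saved → restored

REG = 0x91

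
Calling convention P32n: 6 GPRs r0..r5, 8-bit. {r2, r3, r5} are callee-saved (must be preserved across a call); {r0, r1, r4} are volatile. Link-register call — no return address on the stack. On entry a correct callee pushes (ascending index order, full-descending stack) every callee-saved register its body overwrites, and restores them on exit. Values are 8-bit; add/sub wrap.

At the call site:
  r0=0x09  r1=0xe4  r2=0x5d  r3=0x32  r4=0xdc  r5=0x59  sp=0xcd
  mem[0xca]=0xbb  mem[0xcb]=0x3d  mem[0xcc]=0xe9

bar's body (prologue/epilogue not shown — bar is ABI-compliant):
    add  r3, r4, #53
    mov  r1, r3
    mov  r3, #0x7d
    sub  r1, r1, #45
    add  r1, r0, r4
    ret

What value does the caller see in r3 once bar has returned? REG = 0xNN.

REG = 0x32

prologue: push r3 -> mem[0xcc]=0x32, sp=0xcc
body[0] add  r3, r4, #53 -> r3=0x11
body[1] mov  r1, r3 -> r1=0x11
body[2] mov  r3, #0x7d -> r3=0x7d
body[3] sub  r1, r1, #45 -> r1=0xe4
body[4] add  r1, r0, r4 -> r1=0xe5
epilogue: pop r3=0x32, sp=0xcd
r3 is callee-saved -> restored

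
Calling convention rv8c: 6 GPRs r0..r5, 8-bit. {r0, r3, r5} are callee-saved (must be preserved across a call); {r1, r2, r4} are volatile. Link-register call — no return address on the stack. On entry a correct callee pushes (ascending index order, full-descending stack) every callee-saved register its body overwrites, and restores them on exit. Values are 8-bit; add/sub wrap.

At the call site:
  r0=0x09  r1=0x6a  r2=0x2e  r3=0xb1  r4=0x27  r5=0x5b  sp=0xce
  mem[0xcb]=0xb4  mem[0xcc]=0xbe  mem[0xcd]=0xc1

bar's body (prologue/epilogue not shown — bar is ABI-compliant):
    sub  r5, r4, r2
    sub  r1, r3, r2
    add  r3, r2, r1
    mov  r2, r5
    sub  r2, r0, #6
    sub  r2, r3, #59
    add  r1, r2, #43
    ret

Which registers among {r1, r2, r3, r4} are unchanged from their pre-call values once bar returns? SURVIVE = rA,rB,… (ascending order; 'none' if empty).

SURVIVE = r3,r4

prologue: push r3 -> mem[0xcd]=0xb1, sp=0xcd
prologue: push r5 -> mem[0xcc]=0x5b, sp=0xcc
body[0] sub  r5, r4, r2 -> r5=0xf9
body[1] sub  r1, r3, r2 -> r1=0x83
body[2] add  r3, r2, r1 -> r3=0xb1
body[3] mov  r2, r5 -> r2=0xf9
body[4] sub  r2, r0, #6 -> r2=0x03
body[5] sub  r2, r3, #59 -> r2=0x76
body[6] add  r1, r2, #43 -> r1=0xa1
epilogue: pop r5=0x5b, sp=0xcd
epilogue: pop r3=0xb1, sp=0xce
r1: caller-saved, written=True
r2: caller-saved, written=True
r3: callee-saved, written=True
r4: caller-saved, written=False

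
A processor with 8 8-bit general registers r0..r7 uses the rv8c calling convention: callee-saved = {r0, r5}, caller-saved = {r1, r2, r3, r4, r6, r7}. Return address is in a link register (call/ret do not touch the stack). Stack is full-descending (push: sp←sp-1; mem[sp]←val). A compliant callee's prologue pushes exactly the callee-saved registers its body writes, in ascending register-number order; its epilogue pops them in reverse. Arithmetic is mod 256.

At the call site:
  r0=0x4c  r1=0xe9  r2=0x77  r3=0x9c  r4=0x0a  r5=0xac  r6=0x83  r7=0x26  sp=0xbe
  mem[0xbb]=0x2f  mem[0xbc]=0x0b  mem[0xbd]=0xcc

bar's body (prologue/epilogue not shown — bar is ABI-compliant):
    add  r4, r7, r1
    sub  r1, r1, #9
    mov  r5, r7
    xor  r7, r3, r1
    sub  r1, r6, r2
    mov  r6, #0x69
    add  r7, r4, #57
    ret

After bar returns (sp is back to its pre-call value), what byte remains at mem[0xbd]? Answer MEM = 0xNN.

prologue: push r5 -> mem[0xbd]=0xac, sp=0xbd
body[0] add  r4, r7, r1 -> r4=0x0f
body[1] sub  r1, r1, #9 -> r1=0xe0
body[2] mov  r5, r7 -> r5=0x26
body[3] xor  r7, r3, r1 -> r7=0x7c
body[4] sub  r1, r6, r2 -> r1=0x0c
body[5] mov  r6, #0x69 -> r6=0x69
body[6] add  r7, r4, #57 -> r7=0x48
epilogue: pop r5=0xac, sp=0xbe
prologue pushed ['r5'] at ['0xbd']

MEM = 0xac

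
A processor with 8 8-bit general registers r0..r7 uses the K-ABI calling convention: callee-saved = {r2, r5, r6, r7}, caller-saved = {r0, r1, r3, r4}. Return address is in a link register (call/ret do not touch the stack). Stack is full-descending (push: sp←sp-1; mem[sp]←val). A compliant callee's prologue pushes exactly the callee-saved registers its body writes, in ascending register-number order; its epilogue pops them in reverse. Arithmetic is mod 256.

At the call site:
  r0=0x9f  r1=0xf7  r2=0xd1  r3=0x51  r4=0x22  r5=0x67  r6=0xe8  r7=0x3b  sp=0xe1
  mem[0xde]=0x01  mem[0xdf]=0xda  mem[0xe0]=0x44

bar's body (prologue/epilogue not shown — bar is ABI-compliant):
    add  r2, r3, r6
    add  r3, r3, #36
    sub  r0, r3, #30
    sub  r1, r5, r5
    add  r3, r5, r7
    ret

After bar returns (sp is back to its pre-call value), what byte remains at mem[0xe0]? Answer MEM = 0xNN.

prologue: push r2 → mem[0xe0]=0xd1, sp=0xe0
body[0] add  r2, r3, r6 → r2=0x39
body[1] add  r3, r3, #36 → r3=0x75
body[2] sub  r0, r3, #30 → r0=0x57
body[3] sub  r1, r5, r5 → r1=0x00
body[4] add  r3, r5, r7 → r3=0xa2
epilogue: pop r2=0xd1, sp=0xe1
prologue pushed ['r2'] at ['0xe0']

MEM = 0xd1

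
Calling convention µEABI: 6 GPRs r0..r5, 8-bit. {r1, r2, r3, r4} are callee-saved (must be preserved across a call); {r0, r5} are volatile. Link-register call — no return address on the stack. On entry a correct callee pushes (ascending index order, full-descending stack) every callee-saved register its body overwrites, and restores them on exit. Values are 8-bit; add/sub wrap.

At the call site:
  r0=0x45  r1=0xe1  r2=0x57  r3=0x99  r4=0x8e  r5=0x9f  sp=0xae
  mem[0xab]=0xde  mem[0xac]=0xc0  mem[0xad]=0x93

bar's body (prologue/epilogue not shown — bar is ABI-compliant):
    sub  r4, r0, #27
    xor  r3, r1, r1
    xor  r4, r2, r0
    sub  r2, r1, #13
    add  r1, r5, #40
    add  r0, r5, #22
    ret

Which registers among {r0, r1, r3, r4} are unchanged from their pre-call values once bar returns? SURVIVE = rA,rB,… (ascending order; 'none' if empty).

SURVIVE = r1,r3,r4

prologue: push r1 → mem[0xad]=0xe1, sp=0xad
prologue: push r2 → mem[0xac]=0x57, sp=0xac
prologue: push r3 → mem[0xab]=0x99, sp=0xab
prologue: push r4 → mem[0xaa]=0x8e, sp=0xaa
body[0] sub  r4, r0, #27 → r4=0x2a
body[1] xor  r3, r1, r1 → r3=0x00
body[2] xor  r4, r2, r0 → r4=0x12
body[3] sub  r2, r1, #13 → r2=0xd4
body[4] add  r1, r5, #40 → r1=0xc7
body[5] add  r0, r5, #22 → r0=0xb5
epilogue: pop r4=0x8e, sp=0xab
epilogue: pop r3=0x99, sp=0xac
epilogue: pop r2=0x57, sp=0xad
epilogue: pop r1=0xe1, sp=0xae
r0: caller-saved, written=True
r1: callee-saved, written=True
r3: callee-saved, written=True
r4: callee-saved, written=True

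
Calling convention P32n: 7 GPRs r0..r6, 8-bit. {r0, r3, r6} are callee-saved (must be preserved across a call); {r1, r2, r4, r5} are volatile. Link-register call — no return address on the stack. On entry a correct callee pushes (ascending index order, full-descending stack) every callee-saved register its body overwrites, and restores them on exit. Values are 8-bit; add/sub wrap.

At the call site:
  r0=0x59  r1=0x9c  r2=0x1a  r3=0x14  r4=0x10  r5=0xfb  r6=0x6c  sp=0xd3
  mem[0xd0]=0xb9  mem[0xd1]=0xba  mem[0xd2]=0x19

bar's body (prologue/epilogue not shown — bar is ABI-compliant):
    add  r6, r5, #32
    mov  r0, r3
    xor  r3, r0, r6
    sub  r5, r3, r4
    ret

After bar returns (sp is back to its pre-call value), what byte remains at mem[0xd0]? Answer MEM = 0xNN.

prologue: push r0 -> mem[0xd2]=0x59, sp=0xd2
prologue: push r3 -> mem[0xd1]=0x14, sp=0xd1
prologue: push r6 -> mem[0xd0]=0x6c, sp=0xd0
body[0] add  r6, r5, #32 -> r6=0x1b
body[1] mov  r0, r3 -> r0=0x14
body[2] xor  r3, r0, r6 -> r3=0x0f
body[3] sub  r5, r3, r4 -> r5=0xff
epilogue: pop r6=0x6c, sp=0xd1
epilogue: pop r3=0x14, sp=0xd2
epilogue: pop r0=0x59, sp=0xd3
prologue pushed ['r0', 'r3', 'r6'] at ['0xd2', '0xd1', '0xd0']

MEM = 0x6c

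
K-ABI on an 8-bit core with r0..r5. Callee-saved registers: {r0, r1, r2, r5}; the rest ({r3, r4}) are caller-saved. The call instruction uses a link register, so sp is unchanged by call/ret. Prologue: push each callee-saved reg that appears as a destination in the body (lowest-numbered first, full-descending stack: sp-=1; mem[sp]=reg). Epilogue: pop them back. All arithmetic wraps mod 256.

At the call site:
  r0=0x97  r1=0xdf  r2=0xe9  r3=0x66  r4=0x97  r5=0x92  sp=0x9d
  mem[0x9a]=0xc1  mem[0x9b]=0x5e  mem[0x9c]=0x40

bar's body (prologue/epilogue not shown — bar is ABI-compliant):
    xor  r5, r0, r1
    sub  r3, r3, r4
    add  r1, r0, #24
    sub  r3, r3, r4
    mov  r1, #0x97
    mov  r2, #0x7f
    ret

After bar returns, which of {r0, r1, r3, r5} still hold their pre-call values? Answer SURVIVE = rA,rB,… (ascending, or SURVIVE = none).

prologue: push r1 → mem[0x9c]=0xdf, sp=0x9c
prologue: push r2 → mem[0x9b]=0xe9, sp=0x9b
prologue: push r5 → mem[0x9a]=0x92, sp=0x9a
body[0] xor  r5, r0, r1 → r5=0x48
body[1] sub  r3, r3, r4 → r3=0xcf
body[2] add  r1, r0, #24 → r1=0xaf
body[3] sub  r3, r3, r4 → r3=0x38
body[4] mov  r1, #0x97 → r1=0x97
body[5] mov  r2, #0x7f → r2=0x7f
epilogue: pop r5=0x92, sp=0x9b
epilogue: pop r2=0xe9, sp=0x9c
epilogue: pop r1=0xdf, sp=0x9d
r0: callee-saved, written=False
r1: callee-saved, written=True
r3: caller-saved, written=True
r5: callee-saved, written=True

SURVIVE = r0,r1,r5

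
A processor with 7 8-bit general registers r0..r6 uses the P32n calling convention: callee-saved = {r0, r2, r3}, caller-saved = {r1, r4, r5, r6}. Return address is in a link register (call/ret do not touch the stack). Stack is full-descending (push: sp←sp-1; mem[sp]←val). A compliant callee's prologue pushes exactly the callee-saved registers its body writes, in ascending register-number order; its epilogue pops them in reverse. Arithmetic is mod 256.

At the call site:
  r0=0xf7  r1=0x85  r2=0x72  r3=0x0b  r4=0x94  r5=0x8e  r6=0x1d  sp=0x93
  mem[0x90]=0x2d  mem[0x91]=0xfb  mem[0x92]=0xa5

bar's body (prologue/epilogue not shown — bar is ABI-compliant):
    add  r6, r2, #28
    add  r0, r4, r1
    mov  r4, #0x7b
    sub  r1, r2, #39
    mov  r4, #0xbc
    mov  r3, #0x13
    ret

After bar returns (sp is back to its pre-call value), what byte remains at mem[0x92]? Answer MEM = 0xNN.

prologue: push r0 → mem[0x92]=0xf7, sp=0x92
prologue: push r3 → mem[0x91]=0x0b, sp=0x91
body[0] add  r6, r2, #28 → r6=0x8e
body[1] add  r0, r4, r1 → r0=0x19
body[2] mov  r4, #0x7b → r4=0x7b
body[3] sub  r1, r2, #39 → r1=0x4b
body[4] mov  r4, #0xbc → r4=0xbc
body[5] mov  r3, #0x13 → r3=0x13
epilogue: pop r3=0x0b, sp=0x92
epilogue: pop r0=0xf7, sp=0x93
prologue pushed ['r0', 'r3'] at ['0x92', '0x91']

MEM = 0xf7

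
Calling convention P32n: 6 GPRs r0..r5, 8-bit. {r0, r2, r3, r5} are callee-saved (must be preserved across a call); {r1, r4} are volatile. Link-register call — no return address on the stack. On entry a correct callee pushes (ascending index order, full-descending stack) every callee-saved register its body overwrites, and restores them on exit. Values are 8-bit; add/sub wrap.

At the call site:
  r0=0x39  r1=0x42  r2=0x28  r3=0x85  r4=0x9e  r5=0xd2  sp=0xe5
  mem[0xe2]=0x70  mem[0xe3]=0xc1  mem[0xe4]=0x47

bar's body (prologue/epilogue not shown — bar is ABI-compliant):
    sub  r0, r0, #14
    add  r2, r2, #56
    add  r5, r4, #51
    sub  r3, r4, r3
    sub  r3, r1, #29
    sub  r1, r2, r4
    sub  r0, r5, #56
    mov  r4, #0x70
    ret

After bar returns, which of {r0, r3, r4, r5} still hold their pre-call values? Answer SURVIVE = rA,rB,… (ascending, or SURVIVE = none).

SURVIVE = r0,r3,r5

prologue: push r0 -> mem[0xe4]=0x39, sp=0xe4
prologue: push r2 -> mem[0xe3]=0x28, sp=0xe3
prologue: push r3 -> mem[0xe2]=0x85, sp=0xe2
prologue: push r5 -> mem[0xe1]=0xd2, sp=0xe1
body[0] sub  r0, r0, #14 -> r0=0x2b
body[1] add  r2, r2, #56 -> r2=0x60
body[2] add  r5, r4, #51 -> r5=0xd1
body[3] sub  r3, r4, r3 -> r3=0x19
body[4] sub  r3, r1, #29 -> r3=0x25
body[5] sub  r1, r2, r4 -> r1=0xc2
body[6] sub  r0, r5, #56 -> r0=0x99
body[7] mov  r4, #0x70 -> r4=0x70
epilogue: pop r5=0xd2, sp=0xe2
epilogue: pop r3=0x85, sp=0xe3
epilogue: pop r2=0x28, sp=0xe4
epilogue: pop r0=0x39, sp=0xe5
r0: callee-saved, written=True
r3: callee-saved, written=True
r4: caller-saved, written=True
r5: callee-saved, written=True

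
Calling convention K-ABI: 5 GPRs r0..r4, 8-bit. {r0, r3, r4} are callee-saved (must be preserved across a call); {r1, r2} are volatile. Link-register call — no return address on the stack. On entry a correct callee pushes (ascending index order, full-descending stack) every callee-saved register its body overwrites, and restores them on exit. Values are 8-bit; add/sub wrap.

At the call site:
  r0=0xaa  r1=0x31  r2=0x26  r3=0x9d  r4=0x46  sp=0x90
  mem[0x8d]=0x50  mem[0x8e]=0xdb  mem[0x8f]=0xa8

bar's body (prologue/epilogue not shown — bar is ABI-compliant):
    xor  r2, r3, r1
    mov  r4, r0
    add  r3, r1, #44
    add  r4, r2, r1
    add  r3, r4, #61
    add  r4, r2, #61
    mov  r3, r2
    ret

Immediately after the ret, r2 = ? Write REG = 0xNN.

REG = 0xac

prologue: push r3 -> mem[0x8f]=0x9d, sp=0x8f
prologue: push r4 -> mem[0x8e]=0x46, sp=0x8e
body[0] xor  r2, r3, r1 -> r2=0xac
body[1] mov  r4, r0 -> r4=0xaa
body[2] add  r3, r1, #44 -> r3=0x5d
body[3] add  r4, r2, r1 -> r4=0xdd
body[4] add  r3, r4, #61 -> r3=0x1a
body[5] add  r4, r2, #61 -> r4=0xe9
body[6] mov  r3, r2 -> r3=0xac
epilogue: pop r4=0x46, sp=0x8f
epilogue: pop r3=0x9d, sp=0x90
r2 is caller-saved -> body value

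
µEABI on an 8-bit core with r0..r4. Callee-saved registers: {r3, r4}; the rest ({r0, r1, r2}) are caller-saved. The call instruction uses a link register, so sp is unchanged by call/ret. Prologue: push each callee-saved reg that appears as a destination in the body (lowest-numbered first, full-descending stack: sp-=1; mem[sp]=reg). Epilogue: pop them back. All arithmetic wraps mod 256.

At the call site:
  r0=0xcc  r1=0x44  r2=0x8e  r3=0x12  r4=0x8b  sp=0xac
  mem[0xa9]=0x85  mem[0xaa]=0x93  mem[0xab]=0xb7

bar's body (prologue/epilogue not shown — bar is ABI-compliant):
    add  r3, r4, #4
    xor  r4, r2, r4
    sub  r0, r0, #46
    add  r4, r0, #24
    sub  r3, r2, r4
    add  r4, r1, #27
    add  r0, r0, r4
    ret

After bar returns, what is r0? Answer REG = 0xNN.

prologue: push r3 → mem[0xab]=0x12, sp=0xab
prologue: push r4 → mem[0xaa]=0x8b, sp=0xaa
body[0] add  r3, r4, #4 → r3=0x8f
body[1] xor  r4, r2, r4 → r4=0x05
body[2] sub  r0, r0, #46 → r0=0x9e
body[3] add  r4, r0, #24 → r4=0xb6
body[4] sub  r3, r2, r4 → r3=0xd8
body[5] add  r4, r1, #27 → r4=0x5f
body[6] add  r0, r0, r4 → r0=0xfd
epilogue: pop r4=0x8b, sp=0xab
epilogue: pop r3=0x12, sp=0xac
r0 is caller-saved → body value

REG = 0xfd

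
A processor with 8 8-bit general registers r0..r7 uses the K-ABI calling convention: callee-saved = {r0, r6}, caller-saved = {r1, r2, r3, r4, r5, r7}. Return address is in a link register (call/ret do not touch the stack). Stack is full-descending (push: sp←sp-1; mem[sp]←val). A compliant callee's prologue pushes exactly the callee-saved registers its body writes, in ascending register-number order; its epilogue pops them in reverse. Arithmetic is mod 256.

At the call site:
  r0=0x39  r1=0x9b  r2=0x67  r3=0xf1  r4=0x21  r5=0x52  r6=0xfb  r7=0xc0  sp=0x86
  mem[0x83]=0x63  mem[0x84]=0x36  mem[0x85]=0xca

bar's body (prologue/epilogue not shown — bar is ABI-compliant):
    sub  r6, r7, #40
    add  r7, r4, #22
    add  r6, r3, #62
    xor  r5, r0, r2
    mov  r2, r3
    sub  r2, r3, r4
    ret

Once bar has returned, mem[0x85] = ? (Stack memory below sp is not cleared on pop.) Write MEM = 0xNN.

MEM = 0xfb

prologue: push r6 → mem[0x85]=0xfb, sp=0x85
body[0] sub  r6, r7, #40 → r6=0x98
body[1] add  r7, r4, #22 → r7=0x37
body[2] add  r6, r3, #62 → r6=0x2f
body[3] xor  r5, r0, r2 → r5=0x5e
body[4] mov  r2, r3 → r2=0xf1
body[5] sub  r2, r3, r4 → r2=0xd0
epilogue: pop r6=0xfb, sp=0x86
prologue pushed ['r6'] at ['0x85']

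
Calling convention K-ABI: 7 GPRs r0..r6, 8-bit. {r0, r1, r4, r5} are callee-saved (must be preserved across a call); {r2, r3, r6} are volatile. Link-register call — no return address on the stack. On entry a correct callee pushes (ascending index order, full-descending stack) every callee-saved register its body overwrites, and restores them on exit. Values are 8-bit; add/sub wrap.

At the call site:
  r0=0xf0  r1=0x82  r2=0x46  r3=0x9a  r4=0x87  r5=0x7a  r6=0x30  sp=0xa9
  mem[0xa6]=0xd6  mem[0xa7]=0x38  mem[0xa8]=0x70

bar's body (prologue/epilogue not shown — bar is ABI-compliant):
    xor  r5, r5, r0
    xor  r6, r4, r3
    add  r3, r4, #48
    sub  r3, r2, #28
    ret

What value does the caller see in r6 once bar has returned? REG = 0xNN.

prologue: push r5 -> mem[0xa8]=0x7a, sp=0xa8
body[0] xor  r5, r5, r0 -> r5=0x8a
body[1] xor  r6, r4, r3 -> r6=0x1d
body[2] add  r3, r4, #48 -> r3=0xb7
body[3] sub  r3, r2, #28 -> r3=0x2a
epilogue: pop r5=0x7a, sp=0xa9
r6 is caller-saved -> body value

REG = 0x1d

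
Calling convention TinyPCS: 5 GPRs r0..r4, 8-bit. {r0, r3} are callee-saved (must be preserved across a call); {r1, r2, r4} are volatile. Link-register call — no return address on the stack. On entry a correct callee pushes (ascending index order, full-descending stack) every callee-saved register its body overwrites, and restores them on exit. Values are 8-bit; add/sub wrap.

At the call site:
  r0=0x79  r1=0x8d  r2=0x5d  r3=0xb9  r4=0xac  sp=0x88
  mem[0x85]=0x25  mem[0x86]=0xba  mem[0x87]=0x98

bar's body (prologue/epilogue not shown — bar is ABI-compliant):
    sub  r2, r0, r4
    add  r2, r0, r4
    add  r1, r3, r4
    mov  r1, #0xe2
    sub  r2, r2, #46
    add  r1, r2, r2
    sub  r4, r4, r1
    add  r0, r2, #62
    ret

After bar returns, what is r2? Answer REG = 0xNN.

prologue: push r0 → mem[0x87]=0x79, sp=0x87
body[0] sub  r2, r0, r4 → r2=0xcd
body[1] add  r2, r0, r4 → r2=0x25
body[2] add  r1, r3, r4 → r1=0x65
body[3] mov  r1, #0xe2 → r1=0xe2
body[4] sub  r2, r2, #46 → r2=0xf7
body[5] add  r1, r2, r2 → r1=0xee
body[6] sub  r4, r4, r1 → r4=0xbe
body[7] add  r0, r2, #62 → r0=0x35
epilogue: pop r0=0x79, sp=0x88
r2 is caller-saved → body value

REG = 0xf7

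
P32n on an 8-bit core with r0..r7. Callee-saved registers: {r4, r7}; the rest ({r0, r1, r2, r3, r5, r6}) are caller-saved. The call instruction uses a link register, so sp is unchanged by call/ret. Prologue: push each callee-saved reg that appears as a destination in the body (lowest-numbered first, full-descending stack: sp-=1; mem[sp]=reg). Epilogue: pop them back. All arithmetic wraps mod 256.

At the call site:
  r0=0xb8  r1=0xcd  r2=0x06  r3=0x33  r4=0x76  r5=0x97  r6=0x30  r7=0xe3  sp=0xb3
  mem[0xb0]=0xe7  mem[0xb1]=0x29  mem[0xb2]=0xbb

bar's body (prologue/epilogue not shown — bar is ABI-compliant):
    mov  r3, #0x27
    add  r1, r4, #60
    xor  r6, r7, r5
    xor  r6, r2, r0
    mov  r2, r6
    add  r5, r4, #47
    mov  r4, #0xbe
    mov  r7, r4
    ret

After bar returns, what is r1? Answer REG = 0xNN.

REG = 0xb2

prologue: push r4 → mem[0xb2]=0x76, sp=0xb2
prologue: push r7 → mem[0xb1]=0xe3, sp=0xb1
body[0] mov  r3, #0x27 → r3=0x27
body[1] add  r1, r4, #60 → r1=0xb2
body[2] xor  r6, r7, r5 → r6=0x74
body[3] xor  r6, r2, r0 → r6=0xbe
body[4] mov  r2, r6 → r2=0xbe
body[5] add  r5, r4, #47 → r5=0xa5
body[6] mov  r4, #0xbe → r4=0xbe
body[7] mov  r7, r4 → r7=0xbe
epilogue: pop r7=0xe3, sp=0xb2
epilogue: pop r4=0x76, sp=0xb3
r1 is caller-saved → body value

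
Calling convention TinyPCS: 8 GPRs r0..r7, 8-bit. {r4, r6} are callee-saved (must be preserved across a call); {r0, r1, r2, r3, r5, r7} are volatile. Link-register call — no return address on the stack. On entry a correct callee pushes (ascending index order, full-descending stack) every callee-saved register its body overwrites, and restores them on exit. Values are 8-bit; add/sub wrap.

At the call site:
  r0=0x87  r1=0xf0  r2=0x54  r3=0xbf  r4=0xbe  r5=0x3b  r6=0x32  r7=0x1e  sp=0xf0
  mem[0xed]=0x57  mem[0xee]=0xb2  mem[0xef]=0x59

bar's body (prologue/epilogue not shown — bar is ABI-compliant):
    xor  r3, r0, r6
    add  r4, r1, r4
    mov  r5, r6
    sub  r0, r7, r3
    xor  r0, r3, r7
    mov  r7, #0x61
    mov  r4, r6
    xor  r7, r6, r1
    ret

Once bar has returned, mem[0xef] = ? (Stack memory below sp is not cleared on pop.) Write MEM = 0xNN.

MEM = 0xbe

prologue: push r4 -> mem[0xef]=0xbe, sp=0xef
body[0] xor  r3, r0, r6 -> r3=0xb5
body[1] add  r4, r1, r4 -> r4=0xae
body[2] mov  r5, r6 -> r5=0x32
body[3] sub  r0, r7, r3 -> r0=0x69
body[4] xor  r0, r3, r7 -> r0=0xab
body[5] mov  r7, #0x61 -> r7=0x61
body[6] mov  r4, r6 -> r4=0x32
body[7] xor  r7, r6, r1 -> r7=0xc2
epilogue: pop r4=0xbe, sp=0xf0
prologue pushed ['r4'] at ['0xef']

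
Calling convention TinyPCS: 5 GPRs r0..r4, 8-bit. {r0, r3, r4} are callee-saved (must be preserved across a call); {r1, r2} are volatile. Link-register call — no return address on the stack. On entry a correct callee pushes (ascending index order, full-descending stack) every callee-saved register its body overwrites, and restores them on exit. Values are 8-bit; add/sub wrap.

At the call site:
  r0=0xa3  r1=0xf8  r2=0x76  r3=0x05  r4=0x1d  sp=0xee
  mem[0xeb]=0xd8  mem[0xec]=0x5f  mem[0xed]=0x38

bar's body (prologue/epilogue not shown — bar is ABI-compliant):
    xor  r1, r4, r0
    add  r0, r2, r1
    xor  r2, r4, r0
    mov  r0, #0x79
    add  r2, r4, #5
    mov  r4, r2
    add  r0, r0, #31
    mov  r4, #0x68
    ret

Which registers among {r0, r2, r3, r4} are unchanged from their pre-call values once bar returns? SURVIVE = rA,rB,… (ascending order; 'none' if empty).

prologue: push r0 -> mem[0xed]=0xa3, sp=0xed
prologue: push r4 -> mem[0xec]=0x1d, sp=0xec
body[0] xor  r1, r4, r0 -> r1=0xbe
body[1] add  r0, r2, r1 -> r0=0x34
body[2] xor  r2, r4, r0 -> r2=0x29
body[3] mov  r0, #0x79 -> r0=0x79
body[4] add  r2, r4, #5 -> r2=0x22
body[5] mov  r4, r2 -> r4=0x22
body[6] add  r0, r0, #31 -> r0=0x98
body[7] mov  r4, #0x68 -> r4=0x68
epilogue: pop r4=0x1d, sp=0xed
epilogue: pop r0=0xa3, sp=0xee
r0: callee-saved, written=True
r2: caller-saved, written=True
r3: callee-saved, written=False
r4: callee-saved, written=True

SURVIVE = r0,r3,r4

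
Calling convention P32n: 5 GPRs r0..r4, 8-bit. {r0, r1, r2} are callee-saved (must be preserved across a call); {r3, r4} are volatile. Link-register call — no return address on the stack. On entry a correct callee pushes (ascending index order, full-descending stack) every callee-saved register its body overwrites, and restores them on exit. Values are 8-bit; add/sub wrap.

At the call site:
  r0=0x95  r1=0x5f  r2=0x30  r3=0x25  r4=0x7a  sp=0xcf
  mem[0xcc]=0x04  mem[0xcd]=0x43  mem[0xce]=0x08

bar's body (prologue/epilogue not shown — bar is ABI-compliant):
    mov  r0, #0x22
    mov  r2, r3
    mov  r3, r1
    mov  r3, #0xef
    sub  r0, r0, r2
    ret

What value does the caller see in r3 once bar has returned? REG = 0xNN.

prologue: push r0 -> mem[0xce]=0x95, sp=0xce
prologue: push r2 -> mem[0xcd]=0x30, sp=0xcd
body[0] mov  r0, #0x22 -> r0=0x22
body[1] mov  r2, r3 -> r2=0x25
body[2] mov  r3, r1 -> r3=0x5f
body[3] mov  r3, #0xef -> r3=0xef
body[4] sub  r0, r0, r2 -> r0=0xfd
epilogue: pop r2=0x30, sp=0xce
epilogue: pop r0=0x95, sp=0xcf
r3 is caller-saved -> body value

REG = 0xef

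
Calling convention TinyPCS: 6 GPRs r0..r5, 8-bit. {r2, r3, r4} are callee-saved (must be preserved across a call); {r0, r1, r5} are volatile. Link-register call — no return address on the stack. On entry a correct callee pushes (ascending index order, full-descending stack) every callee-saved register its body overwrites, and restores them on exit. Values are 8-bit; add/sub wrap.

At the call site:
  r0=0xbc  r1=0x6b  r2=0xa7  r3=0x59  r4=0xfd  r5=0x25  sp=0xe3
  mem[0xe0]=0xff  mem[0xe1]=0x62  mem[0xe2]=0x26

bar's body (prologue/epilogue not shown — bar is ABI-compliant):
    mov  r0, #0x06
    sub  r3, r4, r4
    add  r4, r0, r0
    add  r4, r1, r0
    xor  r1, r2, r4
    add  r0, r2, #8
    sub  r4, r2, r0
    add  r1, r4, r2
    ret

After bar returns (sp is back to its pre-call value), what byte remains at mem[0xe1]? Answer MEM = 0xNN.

MEM = 0xfd

prologue: push r3 → mem[0xe2]=0x59, sp=0xe2
prologue: push r4 → mem[0xe1]=0xfd, sp=0xe1
body[0] mov  r0, #0x06 → r0=0x06
body[1] sub  r3, r4, r4 → r3=0x00
body[2] add  r4, r0, r0 → r4=0x0c
body[3] add  r4, r1, r0 → r4=0x71
body[4] xor  r1, r2, r4 → r1=0xd6
body[5] add  r0, r2, #8 → r0=0xaf
body[6] sub  r4, r2, r0 → r4=0xf8
body[7] add  r1, r4, r2 → r1=0x9f
epilogue: pop r4=0xfd, sp=0xe2
epilogue: pop r3=0x59, sp=0xe3
prologue pushed ['r3', 'r4'] at ['0xe2', '0xe1']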